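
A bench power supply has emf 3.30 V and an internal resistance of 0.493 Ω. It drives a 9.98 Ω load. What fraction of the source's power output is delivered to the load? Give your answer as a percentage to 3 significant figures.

η = P_load/(P_load+P_int) = I²R/(I²R+I²r) = R/(R+r) — the I² cancels for series elements.
η = R / (R + r) = 9.98 / (9.98 + 0.493) = 0.9529

95.3 %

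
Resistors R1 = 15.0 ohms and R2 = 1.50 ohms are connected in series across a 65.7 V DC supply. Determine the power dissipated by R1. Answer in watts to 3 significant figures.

In a series string the same current flows through every resistor — find that current, then P = I²R for the one we want.
R_total = 15.0 + 1.50 = 16.50 Ω
I = V / R_total = 65.7 / 16.50 = 3.982 A
P_R1 = I² × R1 = (3.982)² × 15.0 = 237.8 W

238 W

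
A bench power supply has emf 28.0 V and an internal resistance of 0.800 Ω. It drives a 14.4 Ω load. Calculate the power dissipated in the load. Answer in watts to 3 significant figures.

Find the circuit current first, then P = I²R for the load (series elements share I).
I = ε / (r + R) = 28.0 / (0.800 + 14.4) = 1.842 A
P_load = I² R = (1.842)² × 14.4 = 48.86 W

48.9 W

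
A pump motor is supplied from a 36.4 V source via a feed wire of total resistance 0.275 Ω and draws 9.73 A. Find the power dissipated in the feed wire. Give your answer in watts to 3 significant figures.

26.0 W

Line loss is just I²R for the cable — we know both I and R_line directly.
The feed wire carries the full 9.73 A.
P_line = I² R_line = (9.730)² × 0.275 = 26.04 W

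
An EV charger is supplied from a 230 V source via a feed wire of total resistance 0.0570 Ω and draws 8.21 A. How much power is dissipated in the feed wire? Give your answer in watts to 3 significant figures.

3.84 W

Line loss is just I²R for the cable — we know both I and R_line directly.
The feed wire carries the full 8.21 A.
P_line = I² R_line = (8.210)² × 0.0570 = 3.842 W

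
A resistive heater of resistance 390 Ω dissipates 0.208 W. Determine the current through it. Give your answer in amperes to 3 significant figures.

0.0231 A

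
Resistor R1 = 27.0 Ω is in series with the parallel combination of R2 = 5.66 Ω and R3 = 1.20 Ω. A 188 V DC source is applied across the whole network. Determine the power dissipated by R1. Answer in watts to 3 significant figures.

Collapse R2‖R3 to a single equivalent, reducing the network to two series elements.
R_p = (5.66×1.20)/(5.66+1.20) = 0.9901 Ω
R_total = 27.0 + 0.9901 = 27.99 Ω
I = V / R_total = 188 / 27.99 = 6.717 A
All the current flows through R1; use P = I²R.
P_R1 = (6.717)² × 27.0 = 1218 W

1220 W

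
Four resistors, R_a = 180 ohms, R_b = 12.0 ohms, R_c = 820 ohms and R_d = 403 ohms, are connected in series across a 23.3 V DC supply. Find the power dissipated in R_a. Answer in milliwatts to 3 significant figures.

48.8 mW

Series elements share the same current, so find I first, then use P = I²R.
R_total = 180 + 12.0 + 820 + 403 = 1415 Ω
I = V / R_total = 23.3 / 1415 = 0.01647 A
P_R_a = I² × R_a = (0.01647)² × 180 = 0.04881 W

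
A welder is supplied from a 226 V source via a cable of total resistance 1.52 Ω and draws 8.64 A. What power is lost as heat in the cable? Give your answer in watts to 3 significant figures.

The cable and load are in series, so the same current flows in both; the loss is I²R_line.
The cable carries the full 8.64 A.
P_line = I² R_line = (8.640)² × 1.52 = 113.5 W

113 W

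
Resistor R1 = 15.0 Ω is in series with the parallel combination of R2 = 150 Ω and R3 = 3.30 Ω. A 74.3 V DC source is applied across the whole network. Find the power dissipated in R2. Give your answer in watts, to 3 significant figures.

1.15 W

Reduce the parallel pair to R_p first; the network is then a simple series string.
R_p = (150×3.30)/(150+3.30) = 3.229 Ω
R_total = 15.0 + 3.229 = 18.23 Ω
I = V / R_total = 74.3 / 18.23 = 4.076 A
Voltage across the parallel pair: V_p = I × R_p = 4.076 × 3.229 = 13.16 V
With V_p across R2, its power is V_p²/R2.
P_R2 = (13.16)² / 150 = 1.155 W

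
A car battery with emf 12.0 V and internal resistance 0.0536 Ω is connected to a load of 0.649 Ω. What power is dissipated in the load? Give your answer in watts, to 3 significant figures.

The internal resistance and the load are in series, so the same I flows through both; get I from ε/(r+R), then I²R for the load.
I = ε / (r + R) = 12.0 / (0.0536 + 0.649) = 17.08 A
P_load = I² R = (17.08)² × 0.649 = 189.3 W

189 W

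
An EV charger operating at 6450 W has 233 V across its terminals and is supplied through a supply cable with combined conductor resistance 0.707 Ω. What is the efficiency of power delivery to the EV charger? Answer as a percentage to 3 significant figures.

92.3 %

I = P / V = 6450 / 233 = 27.68 A through the supply cable.
P_line = I² R_line = (27.68)² × 0.707 = 541.8 W
P_source = P_load + P_line = 6450 + 541.8 = 6992 W
η = P_load / P_source = 6450 / 6992 = 0.9225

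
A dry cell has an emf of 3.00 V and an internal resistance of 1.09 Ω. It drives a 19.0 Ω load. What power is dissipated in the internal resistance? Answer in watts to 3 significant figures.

0.0243 W

The source's internal resistance is just another series element carrying I; its dissipation is I²r.
I = ε / (r + R) = 3.00 / (1.09 + 19.0) = 0.1493 A
P_int = I² r = (0.1493)² × 1.09 = 0.02431 W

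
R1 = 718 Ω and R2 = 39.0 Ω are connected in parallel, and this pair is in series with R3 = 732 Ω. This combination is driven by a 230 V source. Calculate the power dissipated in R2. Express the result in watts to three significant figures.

3.14 W

Reduce the parallel combination to a single R_p; the circuit then becomes R_p in series with the remaining resistor.
R_p = (718×39.0)/(718+39.0) = 36.99 Ω
R_total = R_p + 732 = 36.99 + 732 = 769.0 Ω
I = V / R_total = 230 / 769.0 = 0.2991 A
Voltage across the parallel pair: V_p = I × R_p = 0.2991 × 36.99 = 11.06 V
Use P = V²/R for R2 with V = V_p.
P_R2 = (11.06)² / 39.0 = 3.139 W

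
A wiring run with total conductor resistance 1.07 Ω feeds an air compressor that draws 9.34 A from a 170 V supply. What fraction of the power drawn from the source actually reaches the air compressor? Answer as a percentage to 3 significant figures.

94.1 %

The wiring run carries the full 9.34 A.
P_line = I² R_line = (9.340)² × 1.07 = 93.34 W
P_source = V I = 170 × 9.340 = 1588 W; P_load = 1494 W
η = P_load / P_source = 1494 / 1588 = 0.9412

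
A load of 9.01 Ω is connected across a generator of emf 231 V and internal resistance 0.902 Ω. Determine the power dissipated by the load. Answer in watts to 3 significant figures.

Find the circuit current first, then P = I²R for the load (series elements share I).
I = ε / (r + R) = 231 / (0.902 + 9.01) = 23.31 A
P_load = I² R = (23.31)² × 9.01 = 4894 W

4890 W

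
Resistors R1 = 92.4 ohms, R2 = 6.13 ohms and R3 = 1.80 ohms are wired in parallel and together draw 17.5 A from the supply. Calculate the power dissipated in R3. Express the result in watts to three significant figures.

320 W

The branches share the same voltage, but only the total current is given — find V from the equivalent resistance first.
1/R_eq = 1/92.4 + 1/6.13 + 1/1.80 ⇒ R_eq = 1.371 Ω
V = I_total × R_eq = 17.50 × 1.371 = 23.99 V
P_R3 = V² / R3 = (23.99)² / 1.80 = 319.7 W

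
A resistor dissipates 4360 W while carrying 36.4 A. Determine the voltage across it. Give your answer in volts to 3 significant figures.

The two known quantities fix the third via V = P / I.
V = 4360 / 36.40 = 119.8 V

120 V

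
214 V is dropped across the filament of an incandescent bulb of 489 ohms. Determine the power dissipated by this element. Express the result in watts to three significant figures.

93.7 W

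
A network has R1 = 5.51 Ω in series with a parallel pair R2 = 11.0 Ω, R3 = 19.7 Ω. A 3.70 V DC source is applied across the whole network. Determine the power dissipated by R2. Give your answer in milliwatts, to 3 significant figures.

393 mW

First combine the parallel branches into one equivalent R_p, then R1 + R_p is a series pair.
R_p = (11.0×19.7)/(11.0+19.7) = 7.059 Ω
R_total = 5.51 + 7.059 = 12.57 Ω
I = V / R_total = 3.70 / 12.57 = 0.2944 A
Voltage across the parallel pair: V_p = I × R_p = 0.2944 × 7.059 = 2.078 V
R2 is across V_p, so use P = V²/R for that branch.
P_R2 = (2.078)² / 11.0 = 0.3925 W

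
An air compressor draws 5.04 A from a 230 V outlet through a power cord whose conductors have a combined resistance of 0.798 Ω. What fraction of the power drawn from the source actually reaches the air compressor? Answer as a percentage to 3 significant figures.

The power cord carries the full 5.04 A.
P_line = I² R_line = (5.040)² × 0.798 = 20.27 W
P_source = V I = 230 × 5.040 = 1159 W; P_load = 1139 W
η = P_load / P_source = 1139 / 1159 = 0.9825

98.3 %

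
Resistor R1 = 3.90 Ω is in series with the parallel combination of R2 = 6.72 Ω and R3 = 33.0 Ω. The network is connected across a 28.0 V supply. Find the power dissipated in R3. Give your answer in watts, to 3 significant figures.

8.23 W

Collapse R2‖R3 to a single equivalent, reducing the network to two series elements.
R_p = (6.72×33.0)/(6.72+33.0) = 5.583 Ω
R_total = 3.90 + 5.583 = 9.483 Ω
I = V / R_total = 28.0 / 9.483 = 2.953 A
Voltage across the parallel pair: V_p = I × R_p = 2.953 × 5.583 = 16.48 V
With V_p across R3, its power is V_p²/R3.
P_R3 = (16.48)² / 33.0 = 8.235 W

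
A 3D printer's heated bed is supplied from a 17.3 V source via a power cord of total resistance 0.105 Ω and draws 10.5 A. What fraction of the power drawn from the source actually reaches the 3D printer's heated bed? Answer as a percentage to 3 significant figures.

93.6 %

The power cord carries the full 10.5 A.
P_line = I² R_line = (10.50)² × 0.105 = 11.58 W
P_source = V I = 17.3 × 10.50 = 181.7 W; P_load = 170.1 W
η = P_load / P_source = 170.1 / 181.7 = 0.9363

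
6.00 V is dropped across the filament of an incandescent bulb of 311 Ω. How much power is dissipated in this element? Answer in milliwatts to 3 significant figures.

116 mW

With V across and R both known, P = V²/R gives the dissipation directly.
P = (6.00 V)² / 311 Ω = 0.1158 W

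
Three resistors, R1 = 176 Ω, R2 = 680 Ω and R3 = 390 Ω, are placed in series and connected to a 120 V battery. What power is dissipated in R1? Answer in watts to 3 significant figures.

Series elements share the same current, so find I first, then use P = I²R.
R_total = 176 + 680 + 390 = 1246 Ω
I = V / R_total = 120 / 1246 = 0.09631 A
P_R1 = I² × R1 = (0.09631)² × 176 = 1.632 W

1.63 W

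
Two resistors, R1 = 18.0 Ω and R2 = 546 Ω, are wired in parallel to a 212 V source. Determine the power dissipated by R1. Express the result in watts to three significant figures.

Every branch has 212 V across it, so for R1 the power is simply V²/R.
P_R1 = V² / R1 = (212)² / 18.0 Ω = 2497 W

2500 W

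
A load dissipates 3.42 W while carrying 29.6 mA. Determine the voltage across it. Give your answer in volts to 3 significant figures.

116 V

Inverting the appropriate power form: V = P / I.
V = 3.42 / 0.02960 = 115.5 V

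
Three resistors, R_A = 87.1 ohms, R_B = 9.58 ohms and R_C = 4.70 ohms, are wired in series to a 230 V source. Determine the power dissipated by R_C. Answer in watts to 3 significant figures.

24.2 W

In a series string the same current flows through every resistor — find that current, then P = I²R for the one we want.
R_total = 87.1 + 9.58 + 4.70 = 101.4 Ω
I = V / R_total = 230 / 101.4 = 2.269 A
P_R_C = I² × R_C = (2.269)² × 4.70 = 24.19 W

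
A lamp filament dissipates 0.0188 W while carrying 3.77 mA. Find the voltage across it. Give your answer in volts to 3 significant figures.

4.99 V

Rearranging the power relation for the two known quantities gives V = P / I.
V = 0.0188 / 0.003770 = 4.987 V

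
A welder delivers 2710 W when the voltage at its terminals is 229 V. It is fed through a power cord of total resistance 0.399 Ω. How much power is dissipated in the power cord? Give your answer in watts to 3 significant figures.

55.9 W

The power cord and load are in series, so the same current flows in both; the loss is I²R_line.
I = P / V = 2710 / 229 = 11.83 A through the power cord.
P_line = I² R_line = (11.83)² × 0.399 = 55.88 W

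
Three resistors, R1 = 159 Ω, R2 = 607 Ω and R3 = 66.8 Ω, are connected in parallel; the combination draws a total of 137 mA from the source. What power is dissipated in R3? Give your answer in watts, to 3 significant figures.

0.535 W

Only the total current is stated, so first find the parallel equivalent to get the voltage across the combination.
1/R_eq = 1/159 + 1/607 + 1/66.8 ⇒ R_eq = 43.66 Ω
V = I_total × R_eq = 0.1370 × 43.66 = 5.981 V
P_R3 = V² / R3 = (5.981)² / 66.8 = 0.5355 W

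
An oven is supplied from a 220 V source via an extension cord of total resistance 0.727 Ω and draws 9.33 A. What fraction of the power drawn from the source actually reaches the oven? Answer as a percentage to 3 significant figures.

96.9 %

The extension cord carries the full 9.33 A.
P_line = I² R_line = (9.330)² × 0.727 = 63.28 W
P_source = V I = 220 × 9.330 = 2053 W; P_load = 1989 W
η = P_load / P_source = 1989 / 2053 = 0.9692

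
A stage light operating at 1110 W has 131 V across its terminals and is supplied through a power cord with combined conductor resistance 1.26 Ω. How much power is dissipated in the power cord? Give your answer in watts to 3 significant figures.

The power cord and load are in series, so the same current flows in both; the loss is I²R_line.
I = P / V = 1110 / 131 = 8.473 A through the power cord.
P_line = I² R_line = (8.473)² × 1.26 = 90.46 W

90.5 W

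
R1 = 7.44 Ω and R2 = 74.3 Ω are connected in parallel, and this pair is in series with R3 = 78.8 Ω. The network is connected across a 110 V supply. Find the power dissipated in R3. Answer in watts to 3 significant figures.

Reduce the parallel combination to a single R_p; the circuit then becomes R_p in series with the remaining resistor.
R_p = (7.44×74.3)/(7.44+74.3) = 6.763 Ω
R_total = R_p + 78.8 = 6.763 + 78.8 = 85.56 Ω
I = V / R_total = 110 / 85.56 = 1.286 A
R3 carries the full series current, so P = I²R.
P_R3 = (1.286)² × 78.8 = 130.2 W

130 W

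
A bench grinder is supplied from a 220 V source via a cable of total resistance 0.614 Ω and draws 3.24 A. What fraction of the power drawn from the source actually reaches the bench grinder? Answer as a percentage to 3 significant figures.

99.1 %

The cable carries the full 3.24 A.
P_line = I² R_line = (3.240)² × 0.614 = 6.446 W
P_source = V I = 220 × 3.240 = 712.8 W; P_load = 706.4 W
η = P_load / P_source = 706.4 / 712.8 = 0.9910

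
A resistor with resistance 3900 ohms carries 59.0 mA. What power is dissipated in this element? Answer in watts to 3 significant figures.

13.6 W

With I and R stated, P = I²R applies in one step.
P = (0.05900 A)² × 3900 Ω = 13.58 W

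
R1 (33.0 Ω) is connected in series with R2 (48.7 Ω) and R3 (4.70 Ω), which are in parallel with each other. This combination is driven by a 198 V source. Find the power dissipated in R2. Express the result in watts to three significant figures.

Replace R2 and R3 with their parallel equivalent so the circuit becomes R1 in series with R_p.
R_p = (48.7×4.70)/(48.7+4.70) = 4.286 Ω
R_total = 33.0 + 4.286 = 37.29 Ω
I = V / R_total = 198 / 37.29 = 5.310 A
Voltage across the parallel pair: V_p = I × R_p = 5.310 × 4.286 = 22.76 V
R2 sees V_p directly, so P = V_p² / R2.
P_R2 = (22.76)² / 48.7 = 10.64 W

10.6 W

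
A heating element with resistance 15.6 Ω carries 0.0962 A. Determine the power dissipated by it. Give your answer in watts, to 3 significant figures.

With I and R stated, P = I²R applies in one step.
P = (0.09620 A)² × 15.6 Ω = 0.1444 W

0.144 W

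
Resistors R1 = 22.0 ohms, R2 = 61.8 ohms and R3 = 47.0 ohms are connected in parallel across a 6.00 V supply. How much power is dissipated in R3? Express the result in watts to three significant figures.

R3 sits directly across the source, so P = V²/R with V = 6.00 V.
P_R3 = V² / R3 = (6.00)² / 47.0 Ω = 0.7660 W

0.766 W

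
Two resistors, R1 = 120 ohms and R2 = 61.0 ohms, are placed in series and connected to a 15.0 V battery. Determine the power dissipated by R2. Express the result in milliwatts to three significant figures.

419 mW

Every series element carries the same I. Get I from the total resistance, then P = I² × R2.
R_total = 120 + 61.0 = 181.0 Ω
I = V / R_total = 15.0 / 181.0 = 0.08287 A
P_R2 = I² × R2 = (0.08287)² × 61.0 = 0.4189 W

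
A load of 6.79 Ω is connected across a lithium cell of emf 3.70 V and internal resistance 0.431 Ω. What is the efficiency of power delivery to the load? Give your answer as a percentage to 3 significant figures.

94.0 %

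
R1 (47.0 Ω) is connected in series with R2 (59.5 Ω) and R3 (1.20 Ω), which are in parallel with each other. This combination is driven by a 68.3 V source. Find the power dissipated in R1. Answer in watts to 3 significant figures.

94.5 W

Reduce the parallel pair to R_p first; the network is then a simple series string.
R_p = (59.5×1.20)/(59.5+1.20) = 1.176 Ω
R_total = 47.0 + 1.176 = 48.18 Ω
I = V / R_total = 68.3 / 48.18 = 1.418 A
R1 carries the full series current, so P = I²R.
P_R1 = (1.418)² × 47.0 = 94.47 W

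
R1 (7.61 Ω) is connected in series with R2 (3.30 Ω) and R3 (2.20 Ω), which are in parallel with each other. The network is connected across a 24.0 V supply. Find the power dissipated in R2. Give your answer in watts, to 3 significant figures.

3.81 W

Reduce the parallel pair to R_p first; the network is then a simple series string.
R_p = (3.30×2.20)/(3.30+2.20) = 1.320 Ω
R_total = 7.61 + 1.320 = 8.930 Ω
I = V / R_total = 24.0 / 8.930 = 2.688 A
Voltage across the parallel pair: V_p = I × R_p = 2.688 × 1.320 = 3.548 V
R2 sees V_p directly, so P = V_p² / R2.
P_R2 = (3.548)² / 3.30 = 3.814 W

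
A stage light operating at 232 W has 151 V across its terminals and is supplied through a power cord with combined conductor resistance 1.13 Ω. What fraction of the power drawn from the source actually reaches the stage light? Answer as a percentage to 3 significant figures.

98.9 %

I = P / V = 232 / 151 = 1.536 A through the power cord.
P_line = I² R_line = (1.536)² × 1.13 = 2.667 W
P_source = P_load + P_line = 232.0 + 2.667 = 234.7 W
η = P_load / P_source = 232.0 / 234.7 = 0.9886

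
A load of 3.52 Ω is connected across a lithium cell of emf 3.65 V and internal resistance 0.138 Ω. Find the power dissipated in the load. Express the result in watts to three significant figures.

3.50 W

The internal resistance and the load are in series, so the same I flows through both; get I from ε/(r+R), then I²R for the load.
I = ε / (r + R) = 3.65 / (0.138 + 3.52) = 0.9978 A
P_load = I² R = (0.9978)² × 3.52 = 3.505 W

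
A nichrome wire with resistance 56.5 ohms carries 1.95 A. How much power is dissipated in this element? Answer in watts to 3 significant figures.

The current through and the resistance of the element are both given; use P = I²R.
P = (1.950 A)² × 56.5 Ω = 214.8 W

215 W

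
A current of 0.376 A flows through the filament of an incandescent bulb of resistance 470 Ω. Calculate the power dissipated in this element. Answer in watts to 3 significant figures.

Knowing I and R, the power is just I²R — no need to find V first.
P = (0.3760 A)² × 470 Ω = 66.45 W

66.4 W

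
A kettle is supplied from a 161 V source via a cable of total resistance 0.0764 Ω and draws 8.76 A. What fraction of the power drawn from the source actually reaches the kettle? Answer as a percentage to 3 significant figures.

99.6 %

The cable carries the full 8.76 A.
P_line = I² R_line = (8.760)² × 0.0764 = 5.863 W
P_source = V I = 161 × 8.760 = 1410 W; P_load = 1404 W
η = P_load / P_source = 1404 / 1410 = 0.9958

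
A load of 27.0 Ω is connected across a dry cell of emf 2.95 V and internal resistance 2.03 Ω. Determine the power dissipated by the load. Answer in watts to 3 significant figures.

0.279 W

Load and internal resistance form a series loop — compute the loop current, then the load power via I²R.
I = ε / (r + R) = 2.95 / (2.03 + 27.0) = 0.1016 A
P_load = I² R = (0.1016)² × 27.0 = 0.2788 W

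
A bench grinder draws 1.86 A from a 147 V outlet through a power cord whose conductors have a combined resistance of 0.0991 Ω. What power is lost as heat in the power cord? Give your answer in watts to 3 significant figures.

0.343 W

Line loss is just I²R for the cable — we know both I and R_line directly.
The power cord carries the full 1.86 A.
P_line = I² R_line = (1.860)² × 0.0991 = 0.3428 W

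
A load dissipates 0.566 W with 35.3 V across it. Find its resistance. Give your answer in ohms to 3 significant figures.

Inverting the appropriate power form: R = V² / P.
R = (35.3)² / 0.566 = 2202 Ω

2200 Ω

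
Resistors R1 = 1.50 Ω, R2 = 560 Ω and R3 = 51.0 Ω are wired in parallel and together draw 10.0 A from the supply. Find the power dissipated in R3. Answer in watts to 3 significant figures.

The branches share the same voltage, but only the total current is given — find V from the equivalent resistance first.
1/R_eq = 1/1.50 + 1/560 + 1/51.0 ⇒ R_eq = 1.453 Ω
V = I_total × R_eq = 10.00 × 1.453 = 14.53 V
P_R3 = V² / R3 = (14.53)² / 51.0 = 4.142 W

4.14 W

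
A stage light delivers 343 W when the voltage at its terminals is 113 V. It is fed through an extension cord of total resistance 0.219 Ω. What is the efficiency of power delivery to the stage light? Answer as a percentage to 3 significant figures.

99.4 %

I = P / V = 343 / 113 = 3.035 A through the extension cord.
P_line = I² R_line = (3.035)² × 0.219 = 2.018 W
P_source = P_load + P_line = 343.0 + 2.018 = 345.0 W
η = P_load / P_source = 343.0 / 345.0 = 0.9942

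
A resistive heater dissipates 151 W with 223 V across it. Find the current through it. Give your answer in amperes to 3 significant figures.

0.677 A

Inverting the appropriate power form: I = P / V.
I = 151 / 223 = 0.6771 A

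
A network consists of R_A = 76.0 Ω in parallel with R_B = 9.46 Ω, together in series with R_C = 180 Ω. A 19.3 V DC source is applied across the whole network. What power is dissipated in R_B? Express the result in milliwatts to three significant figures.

Combine R_A and R_B into their parallel equivalent first, reducing the network to two series resistors.
R_p = (76.0×9.46)/(76.0+9.46) = 8.413 Ω
R_total = R_p + 180 = 8.413 + 180 = 188.4 Ω
I = V / R_total = 19.3 / 188.4 = 0.1024 A
Voltage across the parallel pair: V_p = I × R_p = 0.1024 × 8.413 = 0.8618 V
R_B sits across V_p; its power is V_p²/R.
P_R_B = (0.8618)² / 9.46 = 0.07850 W

78.5 mW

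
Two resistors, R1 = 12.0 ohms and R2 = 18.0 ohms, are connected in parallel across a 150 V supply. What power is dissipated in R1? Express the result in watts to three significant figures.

1880 W

The supply voltage appears across each parallel branch — just use P = V²/R1.
P_R1 = V² / R1 = (150)² / 12.0 Ω = 1875 W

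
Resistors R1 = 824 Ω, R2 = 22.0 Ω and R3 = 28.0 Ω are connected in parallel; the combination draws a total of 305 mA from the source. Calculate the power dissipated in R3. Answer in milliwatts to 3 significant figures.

The branches share the same voltage, but only the total current is given — find V from the equivalent resistance first.
1/R_eq = 1/824 + 1/22.0 + 1/28.0 ⇒ R_eq = 12.14 Ω
V = I_total × R_eq = 0.3050 × 12.14 = 3.702 V
P_R3 = V² / R3 = (3.702)² / 28.0 = 0.4895 W

490 mW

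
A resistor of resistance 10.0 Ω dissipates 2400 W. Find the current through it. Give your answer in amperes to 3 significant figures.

15.5 A

Rearranging the power relation for the two known quantities gives I = √(P / R).
I = √(2400 / 10.0) = 15.49 A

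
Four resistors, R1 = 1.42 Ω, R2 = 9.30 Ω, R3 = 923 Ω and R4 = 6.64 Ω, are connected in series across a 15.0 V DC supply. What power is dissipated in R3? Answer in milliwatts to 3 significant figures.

Series elements share the same current, so find I first, then use P = I²R.
R_total = 1.42 + 9.30 + 923 + 6.64 = 940.4 Ω
I = V / R_total = 15.0 / 940.4 = 0.01595 A
P_R3 = I² × R3 = (0.01595)² × 923 = 0.2349 W

235 mW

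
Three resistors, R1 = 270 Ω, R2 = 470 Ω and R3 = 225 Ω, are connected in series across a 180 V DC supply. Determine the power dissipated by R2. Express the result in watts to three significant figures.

In a series string the same current flows through every resistor — find that current, then P = I²R for the one we want.
R_total = 270 + 470 + 225 = 965.0 Ω
I = V / R_total = 180 / 965.0 = 0.1865 A
P_R2 = I² × R2 = (0.1865)² × 470 = 16.35 W

16.4 W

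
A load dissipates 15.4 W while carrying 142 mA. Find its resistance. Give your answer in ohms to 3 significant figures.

764 Ω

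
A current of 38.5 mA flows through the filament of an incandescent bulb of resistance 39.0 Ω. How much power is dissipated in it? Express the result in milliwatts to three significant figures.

57.8 mW

Current and resistance are given, so P = I²R is the direct form.
P = (0.03850 A)² × 39.0 Ω = 0.05781 W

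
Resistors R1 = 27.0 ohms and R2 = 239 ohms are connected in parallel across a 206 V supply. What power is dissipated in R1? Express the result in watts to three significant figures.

1570 W

R1 sits directly across the source, so P = V²/R with V = 206 V.
P_R1 = V² / R1 = (206)² / 27.0 Ω = 1572 W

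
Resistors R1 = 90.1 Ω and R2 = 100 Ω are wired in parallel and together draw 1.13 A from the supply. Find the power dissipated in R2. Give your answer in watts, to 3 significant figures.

28.7 W

We need the common branch voltage; get it from I_total × R_eq, then P = V²/R for the branch.
1/R_eq = 1/90.1 + 1/100 ⇒ R_eq = 47.40 Ω
V = I_total × R_eq = 1.130 × 47.40 = 53.56 V
P_R2 = V² / R2 = (53.56)² / 100 = 28.68 W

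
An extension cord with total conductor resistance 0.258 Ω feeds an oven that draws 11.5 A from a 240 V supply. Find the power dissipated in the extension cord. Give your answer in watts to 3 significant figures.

Only the current and the line resistance are needed for the I²R loss.
The extension cord carries the full 11.5 A.
P_line = I² R_line = (11.50)² × 0.258 = 34.12 W

34.1 W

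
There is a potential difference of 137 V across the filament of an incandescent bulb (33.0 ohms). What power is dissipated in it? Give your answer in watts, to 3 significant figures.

We know the drop across the element and its resistance — P = V²/R, one step.
P = (137 V)² / 33.0 Ω = 568.8 W

569 W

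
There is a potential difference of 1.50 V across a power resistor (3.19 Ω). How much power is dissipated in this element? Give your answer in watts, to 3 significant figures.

0.705 W

With V across and R both known, P = V²/R gives the dissipation directly.
P = (1.50 V)² / 3.19 Ω = 0.7053 W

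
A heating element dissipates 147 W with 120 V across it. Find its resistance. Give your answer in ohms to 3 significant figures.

Rearranging the power relation for the two known quantities gives R = V² / P.
R = (120)² / 147 = 97.96 Ω

98.0 Ω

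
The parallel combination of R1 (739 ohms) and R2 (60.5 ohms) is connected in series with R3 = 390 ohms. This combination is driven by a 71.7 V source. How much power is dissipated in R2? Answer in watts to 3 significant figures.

1.34 W

Reduce the parallel combination to a single R_p; the circuit then becomes R_p in series with the remaining resistor.
R_p = (739×60.5)/(739+60.5) = 55.92 Ω
R_total = R_p + 390 = 55.92 + 390 = 445.9 Ω
I = V / R_total = 71.7 / 445.9 = 0.1608 A
Voltage across the parallel pair: V_p = I × R_p = 0.1608 × 55.92 = 8.992 V
R2 has V_p across it, so P = V_p²/R2.
P_R2 = (8.992)² / 60.5 = 1.336 W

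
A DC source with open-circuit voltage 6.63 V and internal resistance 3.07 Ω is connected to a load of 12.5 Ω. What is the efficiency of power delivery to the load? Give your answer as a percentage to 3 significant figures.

80.3 %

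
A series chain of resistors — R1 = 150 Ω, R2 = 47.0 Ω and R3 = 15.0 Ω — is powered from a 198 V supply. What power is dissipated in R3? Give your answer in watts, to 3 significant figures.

In a series string the same current flows through every resistor — find that current, then P = I²R for the one we want.
R_total = 150 + 47.0 + 15.0 = 212.0 Ω
I = V / R_total = 198 / 212.0 = 0.9340 A
P_R3 = I² × R3 = (0.9340)² × 15.0 = 13.08 W

13.1 W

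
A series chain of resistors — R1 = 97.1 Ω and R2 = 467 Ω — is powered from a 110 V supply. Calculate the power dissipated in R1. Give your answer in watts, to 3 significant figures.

Series elements share the same current, so find I first, then use P = I²R.
R_total = 97.1 + 467 = 564.1 Ω
I = V / R_total = 110 / 564.1 = 0.1950 A
P_R1 = I² × R1 = (0.1950)² × 97.1 = 3.692 W

3.69 W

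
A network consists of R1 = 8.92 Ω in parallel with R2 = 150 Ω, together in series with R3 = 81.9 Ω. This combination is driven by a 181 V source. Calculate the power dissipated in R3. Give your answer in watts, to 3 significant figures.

Reduce the parallel combination to a single R_p; the circuit then becomes R_p in series with the remaining resistor.
R_p = (8.92×150)/(8.92+150) = 8.419 Ω
R_total = R_p + 81.9 = 8.419 + 81.9 = 90.32 Ω
I = V / R_total = 181 / 90.32 = 2.004 A
R3 is the series element, so its power is I²R.
P_R3 = (2.004)² × 81.9 = 328.9 W

329 W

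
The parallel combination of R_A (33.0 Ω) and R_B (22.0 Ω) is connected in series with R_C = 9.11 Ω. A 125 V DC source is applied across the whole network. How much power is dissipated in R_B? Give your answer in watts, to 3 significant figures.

249 W

Reduce the parallel combination to a single R_p; the circuit then becomes R_p in series with the remaining resistor.
R_p = (33.0×22.0)/(33.0+22.0) = 13.20 Ω
R_total = R_p + 9.11 = 13.20 + 9.11 = 22.31 Ω
I = V / R_total = 125 / 22.31 = 5.603 A
Voltage across the parallel pair: V_p = I × R_p = 5.603 × 13.20 = 73.96 V
R_B has V_p across it, so P = V_p²/R_B.
P_R_B = (73.96)² / 22.0 = 248.6 W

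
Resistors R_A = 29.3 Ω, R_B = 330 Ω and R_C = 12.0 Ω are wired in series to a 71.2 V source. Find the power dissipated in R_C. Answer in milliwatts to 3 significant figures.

441 mW

In a series string the same current flows through every resistor — find that current, then P = I²R for the one we want.
R_total = 29.3 + 330 + 12.0 = 371.3 Ω
I = V / R_total = 71.2 / 371.3 = 0.1918 A
P_R_C = I² × R_C = (0.1918)² × 12.0 = 0.4413 W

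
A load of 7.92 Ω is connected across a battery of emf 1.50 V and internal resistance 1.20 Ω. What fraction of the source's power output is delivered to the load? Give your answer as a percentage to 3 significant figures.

Efficiency is P_load / P_total. With a series r and R sharing the same I, P = I²R for each, so η = R/(R+r).
η = R / (R + r) = 7.92 / (7.92 + 1.20) = 0.8684

86.8 %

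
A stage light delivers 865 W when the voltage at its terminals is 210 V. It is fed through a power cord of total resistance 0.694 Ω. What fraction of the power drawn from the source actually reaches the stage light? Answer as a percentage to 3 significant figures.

98.7 %

I = P / V = 865 / 210 = 4.119 A through the power cord.
P_line = I² R_line = (4.119)² × 0.694 = 11.77 W
P_source = P_load + P_line = 865.0 + 11.77 = 876.8 W
η = P_load / P_source = 865.0 / 876.8 = 0.9866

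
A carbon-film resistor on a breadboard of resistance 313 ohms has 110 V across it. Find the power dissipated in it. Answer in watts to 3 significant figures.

38.7 W

We know the drop across the element and its resistance — P = V²/R, one step.
P = (110 V)² / 313 Ω = 38.66 W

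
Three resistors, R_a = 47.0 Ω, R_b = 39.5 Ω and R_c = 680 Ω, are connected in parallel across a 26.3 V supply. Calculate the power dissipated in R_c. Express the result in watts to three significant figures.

1.02 W

R_c sits directly across the source, so P = V²/R with V = 26.3 V.
P_R_c = V² / R_c = (26.3)² / 680 Ω = 1.017 W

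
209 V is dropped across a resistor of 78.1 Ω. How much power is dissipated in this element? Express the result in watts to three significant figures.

559 W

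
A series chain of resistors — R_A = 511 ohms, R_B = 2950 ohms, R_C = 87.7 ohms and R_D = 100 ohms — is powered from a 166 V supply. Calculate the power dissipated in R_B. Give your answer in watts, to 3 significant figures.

In a series string the same current flows through every resistor — find that current, then P = I²R for the one we want.
R_total = 511 + 2950 + 87.7 + 100 = 3649 Ω
I = V / R_total = 166 / 3649 = 0.04550 A
P_R_B = I² × R_B = (0.04550)² × 2950 = 6.106 W

6.11 W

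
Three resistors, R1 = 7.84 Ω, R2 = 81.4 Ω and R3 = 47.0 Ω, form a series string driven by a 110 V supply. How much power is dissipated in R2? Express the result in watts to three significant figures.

The current is common to all series resistors; compute it, then apply P = I²R for the target.
R_total = 7.84 + 81.4 + 47.0 = 136.2 Ω
I = V / R_total = 110 / 136.2 = 0.8074 A
P_R2 = I² × R2 = (0.8074)² × 81.4 = 53.06 W

53.1 W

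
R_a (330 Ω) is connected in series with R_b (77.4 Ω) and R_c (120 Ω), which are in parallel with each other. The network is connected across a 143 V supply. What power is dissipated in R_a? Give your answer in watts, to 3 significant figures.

47.5 W

Collapse R_b‖R_c to a single equivalent, reducing the network to two series elements.
R_p = (77.4×120)/(77.4+120) = 47.05 Ω
R_total = 330 + 47.05 = 377.1 Ω
I = V / R_total = 143 / 377.1 = 0.3793 A
R_a is in the main series path, so its power is I²R_a.
P_R_a = (0.3793)² × 330 = 47.47 W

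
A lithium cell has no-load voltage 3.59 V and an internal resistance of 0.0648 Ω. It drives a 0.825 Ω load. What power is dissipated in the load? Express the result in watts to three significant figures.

Find the circuit current first, then P = I²R for the load (series elements share I).
I = ε / (r + R) = 3.59 / (0.0648 + 0.825) = 4.035 A
P_load = I² R = (4.035)² × 0.825 = 13.43 W

13.4 W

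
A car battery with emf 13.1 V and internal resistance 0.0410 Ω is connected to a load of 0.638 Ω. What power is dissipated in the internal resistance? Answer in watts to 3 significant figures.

15.3 W

r is in series with the load, so it carries the full circuit current — the loss in it is I²r.
I = ε / (r + R) = 13.1 / (0.0410 + 0.638) = 19.29 A
P_int = I² r = (19.29)² × 0.0410 = 15.26 W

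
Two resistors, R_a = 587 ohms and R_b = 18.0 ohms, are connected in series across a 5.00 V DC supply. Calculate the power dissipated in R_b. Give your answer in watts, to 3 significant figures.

0.00123 W

In a series string the same current flows through every resistor — find that current, then P = I²R for the one we want.
R_total = 587 + 18.0 = 605.0 Ω
I = V / R_total = 5.00 / 605.0 = 0.008264 A
P_R_b = I² × R_b = (0.008264)² × 18.0 = 0.001229 W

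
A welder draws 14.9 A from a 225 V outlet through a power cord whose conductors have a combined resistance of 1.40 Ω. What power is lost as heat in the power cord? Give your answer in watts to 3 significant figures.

311 W

Line loss is just I²R for the cable — we know both I and R_line directly.
The power cord carries the full 14.9 A.
P_line = I² R_line = (14.90)² × 1.40 = 310.8 W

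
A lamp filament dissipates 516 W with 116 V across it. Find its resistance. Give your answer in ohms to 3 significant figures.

The two known quantities fix the third via R = V² / P.
R = (116)² / 516 = 26.08 Ω

26.1 Ω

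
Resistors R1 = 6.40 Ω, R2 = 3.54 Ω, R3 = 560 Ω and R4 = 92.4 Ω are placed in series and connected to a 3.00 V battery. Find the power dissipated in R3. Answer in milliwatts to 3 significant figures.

11.5 mW

In a series string the same current flows through every resistor — find that current, then P = I²R for the one we want.
R_total = 6.40 + 3.54 + 560 + 92.4 = 662.3 Ω
I = V / R_total = 3.00 / 662.3 = 0.004529 A
P_R3 = I² × R3 = (0.004529)² × 560 = 0.01149 W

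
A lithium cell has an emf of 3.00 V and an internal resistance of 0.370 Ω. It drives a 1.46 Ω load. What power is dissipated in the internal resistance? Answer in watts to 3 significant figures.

r is in series with the load, so it carries the full circuit current — the loss in it is I²r.
I = ε / (r + R) = 3.00 / (0.370 + 1.46) = 1.639 A
P_int = I² r = (1.639)² × 0.370 = 0.9944 W

0.994 W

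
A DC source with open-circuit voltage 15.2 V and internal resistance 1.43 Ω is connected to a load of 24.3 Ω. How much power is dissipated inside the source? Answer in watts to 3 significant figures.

0.499 W

Internal loss is I²r, with I set by the total series resistance r+R.
I = ε / (r + R) = 15.2 / (1.43 + 24.3) = 0.5908 A
P_int = I² r = (0.5908)² × 1.43 = 0.4990 W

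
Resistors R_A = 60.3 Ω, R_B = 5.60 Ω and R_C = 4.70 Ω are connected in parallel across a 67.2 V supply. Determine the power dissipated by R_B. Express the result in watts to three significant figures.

806 W

Every branch has 67.2 V across it, so for R_B the power is simply V²/R.
P_R_B = V² / R_B = (67.2)² / 5.60 Ω = 806.4 W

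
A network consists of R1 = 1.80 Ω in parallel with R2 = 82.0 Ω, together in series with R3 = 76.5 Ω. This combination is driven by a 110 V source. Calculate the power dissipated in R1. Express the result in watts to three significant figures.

First find R_p for the parallel pair, then treat R_p + R3 as a series loop.
R_p = (1.80×82.0)/(1.80+82.0) = 1.761 Ω
R_total = R_p + 76.5 = 1.761 + 76.5 = 78.26 Ω
I = V / R_total = 110 / 78.26 = 1.406 A
Voltage across the parallel pair: V_p = I × R_p = 1.406 × 1.761 = 2.476 V
R1 sits across V_p; its power is V_p²/R.
P_R1 = (2.476)² / 1.80 = 3.405 W

3.40 W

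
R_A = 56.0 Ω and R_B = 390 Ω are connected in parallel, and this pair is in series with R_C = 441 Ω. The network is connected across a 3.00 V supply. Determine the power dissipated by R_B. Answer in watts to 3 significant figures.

Reduce the parallel combination to a single R_p; the circuit then becomes R_p in series with the remaining resistor.
R_p = (56.0×390)/(56.0+390) = 48.97 Ω
R_total = R_p + 441 = 48.97 + 441 = 490.0 Ω
I = V / R_total = 3.00 / 490.0 = 0.006123 A
Voltage across the parallel pair: V_p = I × R_p = 0.006123 × 48.97 = 0.2998 V
R_B has V_p across it, so P = V_p²/R_B.
P_R_B = (0.2998)² / 390 = 0.0002305 W

0.000231 W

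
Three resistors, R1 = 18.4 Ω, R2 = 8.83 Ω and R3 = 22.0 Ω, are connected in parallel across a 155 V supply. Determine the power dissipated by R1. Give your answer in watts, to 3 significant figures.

Each parallel branch sees the full supply voltage, so P = V²/R applies directly to the target branch.
P_R1 = V² / R1 = (155)² / 18.4 Ω = 1306 W

1310 W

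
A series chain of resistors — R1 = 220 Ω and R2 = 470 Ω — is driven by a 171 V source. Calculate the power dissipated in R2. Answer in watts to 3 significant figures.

28.9 W

Every series element carries the same I. Get I from the total resistance, then P = I² × R2.
R_total = 220 + 470 = 690.0 Ω
I = V / R_total = 171 / 690.0 = 0.2478 A
P_R2 = I² × R2 = (0.2478)² × 470 = 28.87 W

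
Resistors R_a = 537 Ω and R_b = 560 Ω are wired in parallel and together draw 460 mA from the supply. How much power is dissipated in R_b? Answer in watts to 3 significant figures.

28.4 W

The branches share the same voltage, but only the total current is given — find V from the equivalent resistance first.
1/R_eq = 1/537 + 1/560 ⇒ R_eq = 274.1 Ω
V = I_total × R_eq = 0.4600 × 274.1 = 126.1 V
P_R_b = V² / R_b = (126.1)² / 560 = 28.39 W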